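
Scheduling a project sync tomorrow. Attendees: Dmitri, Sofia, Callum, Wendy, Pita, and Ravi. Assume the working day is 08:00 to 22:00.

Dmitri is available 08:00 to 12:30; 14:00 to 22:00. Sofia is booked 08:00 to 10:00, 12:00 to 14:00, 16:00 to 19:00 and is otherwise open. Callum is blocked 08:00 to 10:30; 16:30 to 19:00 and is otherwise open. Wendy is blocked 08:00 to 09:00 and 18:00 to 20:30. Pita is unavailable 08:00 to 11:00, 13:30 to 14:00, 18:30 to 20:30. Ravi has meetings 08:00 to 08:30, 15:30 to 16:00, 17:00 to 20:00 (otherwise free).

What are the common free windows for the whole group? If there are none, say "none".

Dmitri free: 08:00-12:30, 14:00-22:00.
Sofia free: 10:00-12:00, 14:00-16:00, 19:00-22:00 (invert busy blocks within the working day).
Callum free: 10:30-16:30, 19:00-22:00 (invert busy blocks within the working day).
Wendy free: 09:00-18:00, 20:30-22:00 (invert busy blocks within the working day).
Pita free: 11:00-13:30, 14:00-18:30, 20:30-22:00 (invert busy blocks within the working day).
Ravi free: 08:30-15:30, 16:00-17:00, 20:00-22:00 (invert busy blocks within the working day).
Dmitri ∩ Sofia: 10:00-12:00, 14:00-16:00, 19:00-22:00.
Dmitri ∩ Sofia ∩ Callum: 10:30-12:00, 14:00-16:00, 19:00-22:00.
Dmitri ∩ Sofia ∩ Callum ∩ Wendy: 10:30-12:00, 14:00-16:00, 20:30-22:00.
Dmitri ∩ Sofia ∩ Callum ∩ Wendy ∩ Pita: 11:00-12:00, 14:00-16:00, 20:30-22:00.
Dmitri ∩ Sofia ∩ Callum ∩ Wendy ∩ Pita ∩ Ravi: 11:00-12:00, 14:00-15:30, 20:30-22:00.

11:00-12:00, 14:00-15:30, 20:30-22:00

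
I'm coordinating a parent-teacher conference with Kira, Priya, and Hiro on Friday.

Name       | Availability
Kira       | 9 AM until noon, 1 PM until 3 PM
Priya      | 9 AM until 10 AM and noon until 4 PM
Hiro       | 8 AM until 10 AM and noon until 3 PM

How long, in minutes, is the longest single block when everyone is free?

Kira ∩ Priya: 09:00-10:00, 13:00-15:00.
Kira ∩ Priya ∩ Hiro: 09:00-10:00, 13:00-15:00.
The longest is 13:00-15:00 at 120 minutes.

120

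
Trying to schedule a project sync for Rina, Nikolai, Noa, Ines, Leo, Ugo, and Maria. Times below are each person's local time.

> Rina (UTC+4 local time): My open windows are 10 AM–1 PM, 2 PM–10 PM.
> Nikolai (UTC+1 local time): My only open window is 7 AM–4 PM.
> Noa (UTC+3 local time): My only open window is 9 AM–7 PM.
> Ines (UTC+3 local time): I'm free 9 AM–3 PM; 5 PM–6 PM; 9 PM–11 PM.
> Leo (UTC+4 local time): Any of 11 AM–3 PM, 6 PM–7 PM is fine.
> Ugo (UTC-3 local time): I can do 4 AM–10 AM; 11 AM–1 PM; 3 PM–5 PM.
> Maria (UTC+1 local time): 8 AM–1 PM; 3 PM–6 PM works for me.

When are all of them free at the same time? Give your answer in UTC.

07:00-09:00, 10:00-11:00, 14:00-15:00

Rina in UTC: 06:00-09:00, 10:00-18:00 (subtract 4h to convert from UTC+4).
Nikolai in UTC: 06:00-15:00 (subtract 1h to convert from UTC+1).
Noa in UTC: 06:00-16:00 (subtract 3h to convert from UTC+3).
Ines in UTC: 06:00-12:00, 14:00-15:00, 18:00-20:00 (subtract 3h to convert from UTC+3).
Leo in UTC: 07:00-11:00, 14:00-15:00 (subtract 4h to convert from UTC+4).
Ugo in UTC: 07:00-13:00, 14:00-16:00, 18:00-20:00 (add 3h to convert from UTC-3).
Maria in UTC: 07:00-12:00, 14:00-17:00 (subtract 1h to convert from UTC+1).
Rina ∩ Nikolai: 06:00-09:00, 10:00-15:00.
Rina ∩ Nikolai ∩ Noa: 06:00-09:00, 10:00-15:00.
Rina ∩ Nikolai ∩ Noa ∩ Ines: 06:00-09:00, 10:00-12:00, 14:00-15:00.
Rina ∩ Nikolai ∩ Noa ∩ Ines ∩ Leo: 07:00-09:00, 10:00-11:00, 14:00-15:00.
Rina ∩ Nikolai ∩ Noa ∩ Ines ∩ Leo ∩ Ugo: 07:00-09:00, 10:00-11:00, 14:00-15:00.
Rina ∩ Nikolai ∩ Noa ∩ Ines ∩ Leo ∩ Ugo ∩ Maria: 07:00-09:00, 10:00-11:00, 14:00-15:00.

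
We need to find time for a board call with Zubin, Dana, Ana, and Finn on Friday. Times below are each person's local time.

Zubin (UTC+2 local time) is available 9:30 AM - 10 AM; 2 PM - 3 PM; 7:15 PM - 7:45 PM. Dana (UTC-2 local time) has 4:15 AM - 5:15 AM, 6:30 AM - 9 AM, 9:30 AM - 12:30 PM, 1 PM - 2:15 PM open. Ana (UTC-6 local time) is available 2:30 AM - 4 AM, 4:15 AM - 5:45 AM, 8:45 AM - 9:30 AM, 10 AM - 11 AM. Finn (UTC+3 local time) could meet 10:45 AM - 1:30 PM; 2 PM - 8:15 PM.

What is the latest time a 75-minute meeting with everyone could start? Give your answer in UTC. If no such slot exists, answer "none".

Zubin in UTC: 07:30-08:00, 12:00-13:00, 17:15-17:45 (subtract 2h to convert from UTC+2).
Dana in UTC: 06:15-07:15, 08:30-11:00, 11:30-14:30, 15:00-16:15 (add 2h to convert from UTC-2).
Ana in UTC: 08:30-10:00, 10:15-11:45, 14:45-15:30, 16:00-17:00 (add 6h to convert from UTC-6).
Finn in UTC: 07:45-10:30, 11:00-17:15 (subtract 3h to convert from UTC+3).
Zubin ∩ Dana: 12:00-13:00.
Zubin ∩ Dana ∩ Ana: ∅.
Zubin ∩ Dana ∩ Ana ∩ Finn: ∅.
There is no time when everyone is free.
No common window is at least 75 minutes long.

none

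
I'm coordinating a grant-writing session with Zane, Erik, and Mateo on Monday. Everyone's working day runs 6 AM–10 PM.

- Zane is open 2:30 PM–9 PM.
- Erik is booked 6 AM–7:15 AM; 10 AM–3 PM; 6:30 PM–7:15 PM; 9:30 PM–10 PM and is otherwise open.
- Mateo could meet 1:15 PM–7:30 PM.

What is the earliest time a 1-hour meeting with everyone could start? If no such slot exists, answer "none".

15:00

Zane free: 14:30-21:00.
Erik free: 07:15-10:00, 15:00-18:30, 19:15-21:30 (invert busy blocks within the working day).
Mateo free: 13:15-19:30.
Zane ∩ Erik: 15:00-18:30, 19:15-21:00.
Zane ∩ Erik ∩ Mateo: 15:00-18:30, 19:15-19:30.
The first common window of at least 60 minutes is 15:00-18:30, so the earliest start is 15:00.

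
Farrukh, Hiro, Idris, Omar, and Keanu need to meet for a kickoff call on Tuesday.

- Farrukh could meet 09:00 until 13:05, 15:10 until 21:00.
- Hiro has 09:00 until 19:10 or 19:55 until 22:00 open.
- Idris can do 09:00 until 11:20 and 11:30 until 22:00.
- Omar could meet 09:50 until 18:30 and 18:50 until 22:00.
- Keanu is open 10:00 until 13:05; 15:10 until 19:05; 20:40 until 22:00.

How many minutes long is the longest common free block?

Farrukh ∩ Hiro: 09:00-13:05, 15:10-19:10, 19:55-21:00.
Farrukh ∩ Hiro ∩ Idris: 09:00-11:20, 11:30-13:05, 15:10-19:10, 19:55-21:00.
Farrukh ∩ Hiro ∩ Idris ∩ Omar: 09:50-11:20, 11:30-13:05, 15:10-18:30, 18:50-19:10, 19:55-21:00.
Farrukh ∩ Hiro ∩ Idris ∩ Omar ∩ Keanu: 10:00-11:20, 11:30-13:05, 15:10-18:30, 18:50-19:05, 20:40-21:00.
The longest is 15:10-18:30 at 200 minutes.

200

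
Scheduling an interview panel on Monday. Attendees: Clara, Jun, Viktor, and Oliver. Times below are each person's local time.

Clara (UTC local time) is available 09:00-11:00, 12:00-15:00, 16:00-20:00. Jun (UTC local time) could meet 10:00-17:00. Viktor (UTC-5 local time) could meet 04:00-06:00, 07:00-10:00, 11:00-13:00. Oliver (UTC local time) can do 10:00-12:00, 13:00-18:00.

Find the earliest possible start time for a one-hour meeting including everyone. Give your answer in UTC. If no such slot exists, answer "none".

Clara in UTC: 09:00-11:00, 12:00-15:00, 16:00-20:00.
Jun in UTC: 10:00-17:00.
Viktor in UTC: 09:00-11:00, 12:00-15:00, 16:00-18:00 (add 5h to convert from UTC-5).
Oliver in UTC: 10:00-12:00, 13:00-18:00.
Clara ∩ Jun: 10:00-11:00, 12:00-15:00, 16:00-17:00.
Clara ∩ Jun ∩ Viktor: 10:00-11:00, 12:00-15:00, 16:00-17:00.
Clara ∩ Jun ∩ Viktor ∩ Oliver: 10:00-11:00, 13:00-15:00, 16:00-17:00.
So the common availability across everyone is 10:00-11:00, 13:00-15:00, 16:00-17:00.
The first common window of at least 60 minutes is 10:00-11:00, so the earliest start is 10:00.

10:00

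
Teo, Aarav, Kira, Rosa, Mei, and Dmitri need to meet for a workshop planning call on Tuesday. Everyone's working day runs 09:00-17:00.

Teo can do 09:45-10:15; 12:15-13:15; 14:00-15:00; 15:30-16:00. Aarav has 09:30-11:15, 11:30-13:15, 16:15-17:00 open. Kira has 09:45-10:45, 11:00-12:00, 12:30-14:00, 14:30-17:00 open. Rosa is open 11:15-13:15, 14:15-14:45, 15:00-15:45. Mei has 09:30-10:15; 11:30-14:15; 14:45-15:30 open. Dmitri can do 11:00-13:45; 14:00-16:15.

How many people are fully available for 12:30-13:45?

Kira, Mei, and Dmitri can make the full 12:30-13:45 slot — that's 3.

3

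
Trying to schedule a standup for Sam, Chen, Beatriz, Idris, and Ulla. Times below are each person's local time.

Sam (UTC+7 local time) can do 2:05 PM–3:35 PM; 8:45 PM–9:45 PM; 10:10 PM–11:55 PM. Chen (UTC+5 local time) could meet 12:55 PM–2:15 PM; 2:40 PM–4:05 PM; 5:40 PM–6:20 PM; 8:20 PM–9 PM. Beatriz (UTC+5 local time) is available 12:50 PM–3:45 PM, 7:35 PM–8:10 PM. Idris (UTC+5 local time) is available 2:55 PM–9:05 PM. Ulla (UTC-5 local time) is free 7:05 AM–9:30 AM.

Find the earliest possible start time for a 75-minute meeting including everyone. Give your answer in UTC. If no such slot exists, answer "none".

none

Sam in UTC: 07:05-08:35, 13:45-14:45, 15:10-16:55 (subtract 7h to convert from UTC+7).
Chen in UTC: 07:55-09:15, 09:40-11:05, 12:40-13:20, 15:20-16:00 (subtract 5h to convert from UTC+5).
Beatriz in UTC: 07:50-10:45, 14:35-15:10 (subtract 5h to convert from UTC+5).
Idris in UTC: 09:55-16:05 (subtract 5h to convert from UTC+5).
Ulla in UTC: 12:05-14:30 (add 5h to convert from UTC-5).
Sam ∩ Chen: 07:55-08:35, 15:20-16:00.
Sam ∩ Chen ∩ Beatriz: 07:55-08:35.
Sam ∩ Chen ∩ Beatriz ∩ Idris: ∅.
Sam ∩ Chen ∩ Beatriz ∩ Idris ∩ Ulla: ∅.
There is no time when everyone is free.
No common window is at least 75 minutes long.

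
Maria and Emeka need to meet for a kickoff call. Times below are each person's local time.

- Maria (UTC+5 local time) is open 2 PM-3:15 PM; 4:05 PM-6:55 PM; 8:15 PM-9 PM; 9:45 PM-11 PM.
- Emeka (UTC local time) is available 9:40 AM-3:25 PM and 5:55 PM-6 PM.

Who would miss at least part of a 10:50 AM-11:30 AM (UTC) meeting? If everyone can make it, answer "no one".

Maria

Maria in UTC: 09:00-10:15, 11:05-13:55, 15:15-16:00, 16:45-18:00 (subtract 5h to convert from UTC+5).
Emeka in UTC: 09:40-15:25, 17:55-18:00.
Maria: not fully free for 10:50-11:30. Emeka: free for 10:50-11:30.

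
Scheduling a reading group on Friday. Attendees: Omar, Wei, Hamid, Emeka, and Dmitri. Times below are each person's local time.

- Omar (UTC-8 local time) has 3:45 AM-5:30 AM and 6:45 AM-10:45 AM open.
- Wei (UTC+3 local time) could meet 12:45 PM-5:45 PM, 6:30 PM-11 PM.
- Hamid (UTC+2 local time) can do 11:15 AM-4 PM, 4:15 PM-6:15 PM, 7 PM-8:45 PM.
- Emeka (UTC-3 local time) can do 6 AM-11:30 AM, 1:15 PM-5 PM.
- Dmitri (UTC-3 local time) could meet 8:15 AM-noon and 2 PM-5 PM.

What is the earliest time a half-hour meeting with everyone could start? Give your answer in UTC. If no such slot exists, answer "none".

11:45

Omar in UTC: 11:45-13:30, 14:45-18:45 (add 8h to convert from UTC-8).
Wei in UTC: 09:45-14:45, 15:30-20:00 (subtract 3h to convert from UTC+3).
Hamid in UTC: 09:15-14:00, 14:15-16:15, 17:00-18:45 (subtract 2h to convert from UTC+2).
Emeka in UTC: 09:00-14:30, 16:15-20:00 (add 3h to convert from UTC-3).
Dmitri in UTC: 11:15-15:00, 17:00-20:00 (add 3h to convert from UTC-3).
Omar ∩ Wei: 11:45-13:30, 15:30-18:45.
Omar ∩ Wei ∩ Hamid: 11:45-13:30, 15:30-16:15, 17:00-18:45.
Omar ∩ Wei ∩ Hamid ∩ Emeka: 11:45-13:30, 17:00-18:45.
Omar ∩ Wei ∩ Hamid ∩ Emeka ∩ Dmitri: 11:45-13:30, 17:00-18:45.
The first common window of at least 30 minutes is 11:45-13:30, so the earliest start is 11:45.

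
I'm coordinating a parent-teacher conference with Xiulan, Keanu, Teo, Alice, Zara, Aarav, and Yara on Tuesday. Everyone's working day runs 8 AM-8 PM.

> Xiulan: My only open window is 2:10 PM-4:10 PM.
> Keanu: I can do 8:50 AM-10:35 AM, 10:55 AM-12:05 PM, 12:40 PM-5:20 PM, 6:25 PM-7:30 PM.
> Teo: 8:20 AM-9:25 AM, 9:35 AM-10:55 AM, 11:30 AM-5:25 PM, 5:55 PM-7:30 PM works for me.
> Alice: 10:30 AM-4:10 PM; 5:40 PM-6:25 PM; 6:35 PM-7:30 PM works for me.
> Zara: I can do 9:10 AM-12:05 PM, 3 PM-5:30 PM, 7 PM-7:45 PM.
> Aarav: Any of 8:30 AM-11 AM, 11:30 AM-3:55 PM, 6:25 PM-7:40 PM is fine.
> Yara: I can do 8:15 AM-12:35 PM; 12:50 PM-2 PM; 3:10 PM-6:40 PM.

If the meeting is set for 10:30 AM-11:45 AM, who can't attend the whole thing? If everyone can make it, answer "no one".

Xiulan: not fully free for 10:30-11:45. Keanu: not fully free for 10:30-11:45. Teo: not fully free for 10:30-11:45. Alice: free for 10:30-11:45. Zara: free for 10:30-11:45. Aarav: not fully free for 10:30-11:45. Yara: free for 10:30-11:45.

Aarav, Keanu, Teo, Xiulan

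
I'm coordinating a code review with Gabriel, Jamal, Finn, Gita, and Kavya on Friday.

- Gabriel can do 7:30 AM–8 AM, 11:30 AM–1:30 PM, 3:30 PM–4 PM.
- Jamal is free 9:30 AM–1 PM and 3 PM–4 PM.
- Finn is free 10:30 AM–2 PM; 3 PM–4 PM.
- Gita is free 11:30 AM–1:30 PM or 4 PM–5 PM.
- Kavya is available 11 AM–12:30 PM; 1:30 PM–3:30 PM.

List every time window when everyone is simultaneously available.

11:30-12:30

Gabriel ∩ Jamal: 11:30-13:00, 15:30-16:00.
Gabriel ∩ Jamal ∩ Finn: 11:30-13:00, 15:30-16:00.
Gabriel ∩ Jamal ∩ Finn ∩ Gita: 11:30-13:00.
Gabriel ∩ Jamal ∩ Finn ∩ Gita ∩ Kavya: 11:30-12:30.
Those are the intersection windows.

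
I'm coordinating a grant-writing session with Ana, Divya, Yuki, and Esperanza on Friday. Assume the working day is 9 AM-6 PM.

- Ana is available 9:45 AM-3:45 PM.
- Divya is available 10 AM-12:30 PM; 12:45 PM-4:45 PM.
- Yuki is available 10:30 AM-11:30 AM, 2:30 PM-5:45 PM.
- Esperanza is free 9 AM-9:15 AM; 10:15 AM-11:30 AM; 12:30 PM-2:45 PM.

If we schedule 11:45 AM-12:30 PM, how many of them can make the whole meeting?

Ana and Divya can make the full 11:45-12:30 slot — that's 2.

2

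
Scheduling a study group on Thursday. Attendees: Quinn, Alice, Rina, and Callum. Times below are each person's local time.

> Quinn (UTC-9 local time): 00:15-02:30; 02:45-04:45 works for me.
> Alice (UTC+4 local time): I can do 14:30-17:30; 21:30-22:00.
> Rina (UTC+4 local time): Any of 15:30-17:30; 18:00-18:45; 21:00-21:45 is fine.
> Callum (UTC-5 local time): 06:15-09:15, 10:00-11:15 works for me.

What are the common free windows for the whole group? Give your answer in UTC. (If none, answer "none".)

Quinn in UTC: 09:15-11:30, 11:45-13:45 (add 9h to convert from UTC-9).
Alice in UTC: 10:30-13:30, 17:30-18:00 (subtract 4h to convert from UTC+4).
Rina in UTC: 11:30-13:30, 14:00-14:45, 17:00-17:45 (subtract 4h to convert from UTC+4).
Callum in UTC: 11:15-14:15, 15:00-16:15 (add 5h to convert from UTC-5).
Quinn ∩ Alice: 10:30-11:30, 11:45-13:30.
Quinn ∩ Alice ∩ Rina: 11:45-13:30.
Quinn ∩ Alice ∩ Rina ∩ Callum: 11:45-13:30.

11:45-13:30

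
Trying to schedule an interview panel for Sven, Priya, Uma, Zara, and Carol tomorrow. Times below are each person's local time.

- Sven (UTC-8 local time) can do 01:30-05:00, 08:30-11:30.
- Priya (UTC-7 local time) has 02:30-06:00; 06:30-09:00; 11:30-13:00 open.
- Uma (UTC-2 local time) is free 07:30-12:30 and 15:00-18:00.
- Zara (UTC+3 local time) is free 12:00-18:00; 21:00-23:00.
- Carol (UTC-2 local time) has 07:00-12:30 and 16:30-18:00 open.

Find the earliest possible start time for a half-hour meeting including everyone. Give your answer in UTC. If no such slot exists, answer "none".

09:30

Sven in UTC: 09:30-13:00, 16:30-19:30 (add 8h to convert from UTC-8).
Priya in UTC: 09:30-13:00, 13:30-16:00, 18:30-20:00 (add 7h to convert from UTC-7).
Uma in UTC: 09:30-14:30, 17:00-20:00 (add 2h to convert from UTC-2).
Zara in UTC: 09:00-15:00, 18:00-20:00 (subtract 3h to convert from UTC+3).
Carol in UTC: 09:00-14:30, 18:30-20:00 (add 2h to convert from UTC-2).
Sven ∩ Priya: 09:30-13:00, 18:30-19:30.
Sven ∩ Priya ∩ Uma: 09:30-13:00, 18:30-19:30.
Sven ∩ Priya ∩ Uma ∩ Zara: 09:30-13:00, 18:30-19:30.
Sven ∩ Priya ∩ Uma ∩ Zara ∩ Carol: 09:30-13:00, 18:30-19:30.
So the common availability across everyone is 09:30-13:00, 18:30-19:30.
The first common window of at least 30 minutes is 09:30-13:00, so the earliest start is 09:30.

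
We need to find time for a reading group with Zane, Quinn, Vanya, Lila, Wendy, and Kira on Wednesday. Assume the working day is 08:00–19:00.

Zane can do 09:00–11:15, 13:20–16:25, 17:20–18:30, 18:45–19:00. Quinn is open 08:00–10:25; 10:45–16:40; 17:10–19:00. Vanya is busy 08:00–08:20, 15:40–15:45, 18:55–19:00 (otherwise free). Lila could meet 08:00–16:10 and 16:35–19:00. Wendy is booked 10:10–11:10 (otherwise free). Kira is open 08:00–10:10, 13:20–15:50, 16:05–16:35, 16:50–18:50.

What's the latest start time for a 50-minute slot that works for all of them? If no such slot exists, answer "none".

Zane free: 09:00-11:15, 13:20-16:25, 17:20-18:30, 18:45-19:00.
Quinn free: 08:00-10:25, 10:45-16:40, 17:10-19:00.
Vanya free: 08:20-15:40, 15:45-18:55 (invert busy blocks within the working day).
Lila free: 08:00-16:10, 16:35-19:00.
Wendy free: 08:00-10:10, 11:10-19:00 (invert busy blocks within the working day).
Kira free: 08:00-10:10, 13:20-15:50, 16:05-16:35, 16:50-18:50.
Zane ∩ Quinn: 09:00-10:25, 10:45-11:15, 13:20-16:25, 17:20-18:30, 18:45-19:00.
Zane ∩ Quinn ∩ Vanya: 09:00-10:25, 10:45-11:15, 13:20-15:40, 15:45-16:25, 17:20-18:30, 18:45-18:55.
Zane ∩ Quinn ∩ Vanya ∩ Lila: 09:00-10:25, 10:45-11:15, 13:20-15:40, 15:45-16:10, 17:20-18:30, 18:45-18:55.
Zane ∩ Quinn ∩ Vanya ∩ Lila ∩ Wendy: 09:00-10:10, 11:10-11:15, 13:20-15:40, 15:45-16:10, 17:20-18:30, 18:45-18:55.
Zane ∩ Quinn ∩ Vanya ∩ Lila ∩ Wendy ∩ Kira: 09:00-10:10, 13:20-15:40, 15:45-15:50, 16:05-16:10, 17:20-18:30, 18:45-18:50.
Those are the intersection windows.
The last common window of at least 50 minutes is 17:20-18:30; a 50-minute meeting can start as late as 17:40 and still end by 18:30.

17:40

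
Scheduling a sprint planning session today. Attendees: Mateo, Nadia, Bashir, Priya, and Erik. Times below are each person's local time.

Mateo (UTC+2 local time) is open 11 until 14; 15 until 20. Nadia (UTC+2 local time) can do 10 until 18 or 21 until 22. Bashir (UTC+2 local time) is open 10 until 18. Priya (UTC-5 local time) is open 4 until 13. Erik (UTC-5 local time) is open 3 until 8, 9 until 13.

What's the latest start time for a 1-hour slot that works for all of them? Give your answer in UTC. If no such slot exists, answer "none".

15:00

Mateo in UTC: 09:00-12:00, 13:00-18:00 (subtract 2h to convert from UTC+2).
Nadia in UTC: 08:00-16:00, 19:00-20:00 (subtract 2h to convert from UTC+2).
Bashir in UTC: 08:00-16:00 (subtract 2h to convert from UTC+2).
Priya in UTC: 09:00-18:00 (add 5h to convert from UTC-5).
Erik in UTC: 08:00-13:00, 14:00-18:00 (add 5h to convert from UTC-5).
Mateo ∩ Nadia: 09:00-12:00, 13:00-16:00.
Mateo ∩ Nadia ∩ Bashir: 09:00-12:00, 13:00-16:00.
Mateo ∩ Nadia ∩ Bashir ∩ Priya: 09:00-12:00, 13:00-16:00.
Mateo ∩ Nadia ∩ Bashir ∩ Priya ∩ Erik: 09:00-12:00, 14:00-16:00.
The last common window of at least 60 minutes is 14:00-16:00; a 60-minute meeting can start as late as 15:00 and still end by 16:00.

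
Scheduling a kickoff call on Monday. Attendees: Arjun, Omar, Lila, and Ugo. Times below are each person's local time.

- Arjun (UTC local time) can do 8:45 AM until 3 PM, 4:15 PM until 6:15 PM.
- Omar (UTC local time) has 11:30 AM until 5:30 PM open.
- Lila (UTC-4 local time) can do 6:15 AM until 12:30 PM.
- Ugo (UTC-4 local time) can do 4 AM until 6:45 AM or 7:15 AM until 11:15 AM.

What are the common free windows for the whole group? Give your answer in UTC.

11:30-15:00

Arjun in UTC: 08:45-15:00, 16:15-18:15.
Omar in UTC: 11:30-17:30.
Lila in UTC: 10:15-16:30 (add 4h to convert from UTC-4).
Ugo in UTC: 08:00-10:45, 11:15-15:15 (add 4h to convert from UTC-4).
Arjun ∩ Omar: 11:30-15:00, 16:15-17:30.
Arjun ∩ Omar ∩ Lila: 11:30-15:00, 16:15-16:30.
Arjun ∩ Omar ∩ Lila ∩ Ugo: 11:30-15:00.
So the common availability across everyone is 11:30-15:00.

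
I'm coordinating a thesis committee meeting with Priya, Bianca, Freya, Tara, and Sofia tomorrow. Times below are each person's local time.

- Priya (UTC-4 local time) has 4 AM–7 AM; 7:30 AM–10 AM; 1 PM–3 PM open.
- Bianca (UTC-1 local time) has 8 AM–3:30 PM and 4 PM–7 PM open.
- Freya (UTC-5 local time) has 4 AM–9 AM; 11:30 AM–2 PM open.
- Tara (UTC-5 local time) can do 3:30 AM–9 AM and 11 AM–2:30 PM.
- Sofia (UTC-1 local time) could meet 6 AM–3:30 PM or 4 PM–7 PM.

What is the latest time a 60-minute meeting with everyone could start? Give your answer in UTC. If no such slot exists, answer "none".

18:00

Priya in UTC: 08:00-11:00, 11:30-14:00, 17:00-19:00 (add 4h to convert from UTC-4).
Bianca in UTC: 09:00-16:30, 17:00-20:00 (add 1h to convert from UTC-1).
Freya in UTC: 09:00-14:00, 16:30-19:00 (add 5h to convert from UTC-5).
Tara in UTC: 08:30-14:00, 16:00-19:30 (add 5h to convert from UTC-5).
Sofia in UTC: 07:00-16:30, 17:00-20:00 (add 1h to convert from UTC-1).
Priya ∩ Bianca: 09:00-11:00, 11:30-14:00, 17:00-19:00.
Priya ∩ Bianca ∩ Freya: 09:00-11:00, 11:30-14:00, 17:00-19:00.
Priya ∩ Bianca ∩ Freya ∩ Tara: 09:00-11:00, 11:30-14:00, 17:00-19:00.
Priya ∩ Bianca ∩ Freya ∩ Tara ∩ Sofia: 09:00-11:00, 11:30-14:00, 17:00-19:00.
So the common availability across everyone is 09:00-11:00, 11:30-14:00, 17:00-19:00.
The last common window of at least 60 minutes is 17:00-19:00; a 60-minute meeting can start as late as 18:00 and still end by 19:00.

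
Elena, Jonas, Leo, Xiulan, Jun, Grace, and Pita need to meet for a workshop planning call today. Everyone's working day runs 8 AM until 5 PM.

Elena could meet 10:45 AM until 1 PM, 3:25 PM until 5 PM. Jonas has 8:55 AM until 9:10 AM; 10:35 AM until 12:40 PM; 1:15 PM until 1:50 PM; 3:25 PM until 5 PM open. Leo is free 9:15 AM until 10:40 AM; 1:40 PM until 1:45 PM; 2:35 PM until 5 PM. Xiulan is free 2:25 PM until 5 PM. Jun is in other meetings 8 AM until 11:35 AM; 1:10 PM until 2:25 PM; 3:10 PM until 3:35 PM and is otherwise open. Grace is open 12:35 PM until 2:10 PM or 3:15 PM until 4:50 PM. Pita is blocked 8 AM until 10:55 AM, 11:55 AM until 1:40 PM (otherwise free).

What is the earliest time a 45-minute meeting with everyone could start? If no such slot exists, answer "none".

Elena free: 10:45-13:00, 15:25-17:00.
Jonas free: 08:55-09:10, 10:35-12:40, 13:15-13:50, 15:25-17:00.
Leo free: 09:15-10:40, 13:40-13:45, 14:35-17:00.
Xiulan free: 14:25-17:00.
Jun free: 11:35-13:10, 14:25-15:10, 15:35-17:00 (invert busy blocks within the working day).
Grace free: 12:35-14:10, 15:15-16:50.
Pita free: 10:55-11:55, 13:40-17:00 (invert busy blocks within the working day).
Elena ∩ Jonas: 10:45-12:40, 15:25-17:00.
Elena ∩ Jonas ∩ Leo: 15:25-17:00.
Elena ∩ Jonas ∩ Leo ∩ Xiulan: 15:25-17:00.
Elena ∩ Jonas ∩ Leo ∩ Xiulan ∩ Jun: 15:35-17:00.
Elena ∩ Jonas ∩ Leo ∩ Xiulan ∩ Jun ∩ Grace: 15:35-16:50.
Elena ∩ Jonas ∩ Leo ∩ Xiulan ∩ Jun ∩ Grace ∩ Pita: 15:35-16:50.
The first common window of at least 45 minutes is 15:35-16:50, so the earliest start is 15:35.

15:35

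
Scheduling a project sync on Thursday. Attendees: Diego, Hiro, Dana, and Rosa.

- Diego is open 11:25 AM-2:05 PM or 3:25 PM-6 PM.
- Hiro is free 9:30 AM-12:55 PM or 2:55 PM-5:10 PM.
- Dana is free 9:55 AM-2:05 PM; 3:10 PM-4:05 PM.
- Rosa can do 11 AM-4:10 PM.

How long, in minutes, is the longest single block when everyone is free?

90

Diego ∩ Hiro: 11:25-12:55, 15:25-17:10.
Diego ∩ Hiro ∩ Dana: 11:25-12:55, 15:25-16:05.
Diego ∩ Hiro ∩ Dana ∩ Rosa: 11:25-12:55, 15:25-16:05.
The longest is 11:25-12:55 at 90 minutes.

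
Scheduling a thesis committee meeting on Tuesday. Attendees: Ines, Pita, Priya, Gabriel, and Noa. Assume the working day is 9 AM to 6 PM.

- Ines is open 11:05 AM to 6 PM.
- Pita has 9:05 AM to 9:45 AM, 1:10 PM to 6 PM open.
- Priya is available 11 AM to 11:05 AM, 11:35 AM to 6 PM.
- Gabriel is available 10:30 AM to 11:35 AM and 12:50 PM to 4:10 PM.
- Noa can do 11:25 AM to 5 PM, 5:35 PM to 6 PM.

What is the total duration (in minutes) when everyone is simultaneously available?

Ines ∩ Pita: 13:10-18:00.
Ines ∩ Pita ∩ Priya: 13:10-18:00.
Ines ∩ Pita ∩ Priya ∩ Gabriel: 13:10-16:10.
Ines ∩ Pita ∩ Priya ∩ Gabriel ∩ Noa: 13:10-16:10.
That's a single block of 180 minutes.

180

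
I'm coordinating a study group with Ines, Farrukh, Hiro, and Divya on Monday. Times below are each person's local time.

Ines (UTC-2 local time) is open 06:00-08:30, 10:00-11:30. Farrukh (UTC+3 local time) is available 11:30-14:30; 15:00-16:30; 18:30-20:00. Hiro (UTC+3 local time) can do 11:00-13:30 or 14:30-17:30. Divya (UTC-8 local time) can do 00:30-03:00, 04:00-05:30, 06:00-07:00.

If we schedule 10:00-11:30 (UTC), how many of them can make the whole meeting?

Ines in UTC: 08:00-10:30, 12:00-13:30 (add 2h to convert from UTC-2).
Farrukh in UTC: 08:30-11:30, 12:00-13:30, 15:30-17:00 (subtract 3h to convert from UTC+3).
Hiro in UTC: 08:00-10:30, 11:30-14:30 (subtract 3h to convert from UTC+3).
Divya in UTC: 08:30-11:00, 12:00-13:30, 14:00-15:00 (add 8h to convert from UTC-8).
Farrukh can make the full 10:00-11:30 slot — that's 1.

1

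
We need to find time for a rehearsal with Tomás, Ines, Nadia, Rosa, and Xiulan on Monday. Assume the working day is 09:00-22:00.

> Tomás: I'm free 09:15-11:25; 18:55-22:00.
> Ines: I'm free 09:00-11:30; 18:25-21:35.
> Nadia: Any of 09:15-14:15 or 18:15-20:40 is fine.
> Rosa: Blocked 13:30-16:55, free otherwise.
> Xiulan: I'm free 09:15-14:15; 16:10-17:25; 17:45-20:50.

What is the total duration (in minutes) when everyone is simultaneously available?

Tomás free: 09:15-11:25, 18:55-22:00.
Ines free: 09:00-11:30, 18:25-21:35.
Nadia free: 09:15-14:15, 18:15-20:40.
Rosa free: 09:00-13:30, 16:55-22:00 (invert busy blocks within the working day).
Xiulan free: 09:15-14:15, 16:10-17:25, 17:45-20:50.
Tomás ∩ Ines: 09:15-11:25, 18:55-21:35.
Tomás ∩ Ines ∩ Nadia: 09:15-11:25, 18:55-20:40.
Tomás ∩ Ines ∩ Nadia ∩ Rosa: 09:15-11:25, 18:55-20:40.
Tomás ∩ Ines ∩ Nadia ∩ Rosa ∩ Xiulan: 09:15-11:25, 18:55-20:40.
Summing the common windows: 130 + 105 = 235 minutes.

235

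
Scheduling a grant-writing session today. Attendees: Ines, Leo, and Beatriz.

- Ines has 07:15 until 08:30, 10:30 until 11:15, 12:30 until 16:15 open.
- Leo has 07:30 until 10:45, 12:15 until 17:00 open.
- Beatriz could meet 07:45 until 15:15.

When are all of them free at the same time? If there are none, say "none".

Ines ∩ Leo: 07:30-08:30, 10:30-10:45, 12:30-16:15.
Ines ∩ Leo ∩ Beatriz: 07:45-08:30, 10:30-10:45, 12:30-15:15.

07:45-08:30, 10:30-10:45, 12:30-15:15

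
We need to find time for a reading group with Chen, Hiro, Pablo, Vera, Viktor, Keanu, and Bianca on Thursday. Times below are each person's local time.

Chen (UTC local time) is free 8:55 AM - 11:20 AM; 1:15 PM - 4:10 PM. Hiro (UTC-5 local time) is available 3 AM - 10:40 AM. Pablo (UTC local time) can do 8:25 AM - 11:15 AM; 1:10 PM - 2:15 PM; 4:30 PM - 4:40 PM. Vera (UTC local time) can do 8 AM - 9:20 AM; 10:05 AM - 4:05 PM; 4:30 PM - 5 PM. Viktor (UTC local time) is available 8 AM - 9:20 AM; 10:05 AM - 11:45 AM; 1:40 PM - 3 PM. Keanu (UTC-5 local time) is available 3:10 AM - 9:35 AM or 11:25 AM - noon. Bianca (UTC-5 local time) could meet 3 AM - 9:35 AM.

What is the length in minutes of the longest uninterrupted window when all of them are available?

Chen in UTC: 08:55-11:20, 13:15-16:10.
Hiro in UTC: 08:00-15:40 (add 5h to convert from UTC-5).
Pablo in UTC: 08:25-11:15, 13:10-14:15, 16:30-16:40.
Vera in UTC: 08:00-09:20, 10:05-16:05, 16:30-17:00.
Viktor in UTC: 08:00-09:20, 10:05-11:45, 13:40-15:00.
Keanu in UTC: 08:10-14:35, 16:25-17:00 (add 5h to convert from UTC-5).
Bianca in UTC: 08:00-14:35 (add 5h to convert from UTC-5).
Chen ∩ Hiro: 08:55-11:20, 13:15-15:40.
Chen ∩ Hiro ∩ Pablo: 08:55-11:15, 13:15-14:15.
Chen ∩ Hiro ∩ Pablo ∩ Vera: 08:55-09:20, 10:05-11:15, 13:15-14:15.
Chen ∩ Hiro ∩ Pablo ∩ Vera ∩ Viktor: 08:55-09:20, 10:05-11:15, 13:40-14:15.
Chen ∩ Hiro ∩ Pablo ∩ Vera ∩ Viktor ∩ Keanu: 08:55-09:20, 10:05-11:15, 13:40-14:15.
Chen ∩ Hiro ∩ Pablo ∩ Vera ∩ Viktor ∩ Keanu ∩ Bianca: 08:55-09:20, 10:05-11:15, 13:40-14:15.
Those are the intersection windows.
The longest is 10:05-11:15 at 70 minutes.

70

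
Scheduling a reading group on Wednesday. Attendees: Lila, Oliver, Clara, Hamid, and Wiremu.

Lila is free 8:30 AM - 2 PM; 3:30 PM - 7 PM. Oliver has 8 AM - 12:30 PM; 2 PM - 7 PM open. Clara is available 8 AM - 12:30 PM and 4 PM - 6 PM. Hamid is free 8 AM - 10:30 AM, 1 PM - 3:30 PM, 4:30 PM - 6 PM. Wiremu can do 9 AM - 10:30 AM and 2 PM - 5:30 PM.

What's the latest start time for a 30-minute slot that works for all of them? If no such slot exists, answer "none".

Lila ∩ Oliver: 08:30-12:30, 15:30-19:00.
Lila ∩ Oliver ∩ Clara: 08:30-12:30, 16:00-18:00.
Lila ∩ Oliver ∩ Clara ∩ Hamid: 08:30-10:30, 16:30-18:00.
Lila ∩ Oliver ∩ Clara ∩ Hamid ∩ Wiremu: 09:00-10:30, 16:30-17:30.
The last common window of at least 30 minutes is 16:30-17:30; a 30-minute meeting can start as late as 17:00 and still end by 17:30.

17:00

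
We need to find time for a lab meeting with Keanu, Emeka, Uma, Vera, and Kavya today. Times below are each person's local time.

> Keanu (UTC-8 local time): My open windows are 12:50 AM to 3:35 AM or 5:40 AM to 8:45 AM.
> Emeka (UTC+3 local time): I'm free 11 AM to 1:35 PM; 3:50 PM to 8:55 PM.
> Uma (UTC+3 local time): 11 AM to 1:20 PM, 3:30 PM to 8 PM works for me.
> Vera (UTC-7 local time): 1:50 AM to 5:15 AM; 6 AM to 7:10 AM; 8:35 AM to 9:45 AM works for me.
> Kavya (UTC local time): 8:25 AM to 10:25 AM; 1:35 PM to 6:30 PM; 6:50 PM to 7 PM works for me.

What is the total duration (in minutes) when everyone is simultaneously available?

190

Keanu in UTC: 08:50-11:35, 13:40-16:45 (add 8h to convert from UTC-8).
Emeka in UTC: 08:00-10:35, 12:50-17:55 (subtract 3h to convert from UTC+3).
Uma in UTC: 08:00-10:20, 12:30-17:00 (subtract 3h to convert from UTC+3).
Vera in UTC: 08:50-12:15, 13:00-14:10, 15:35-16:45 (add 7h to convert from UTC-7).
Kavya in UTC: 08:25-10:25, 13:35-18:30, 18:50-19:00.
Keanu ∩ Emeka: 08:50-10:35, 13:40-16:45.
Keanu ∩ Emeka ∩ Uma: 08:50-10:20, 13:40-16:45.
Keanu ∩ Emeka ∩ Uma ∩ Vera: 08:50-10:20, 13:40-14:10, 15:35-16:45.
Keanu ∩ Emeka ∩ Uma ∩ Vera ∩ Kavya: 08:50-10:20, 13:40-14:10, 15:35-16:45.
Summing the common windows: 90 + 30 + 70 = 190 minutes.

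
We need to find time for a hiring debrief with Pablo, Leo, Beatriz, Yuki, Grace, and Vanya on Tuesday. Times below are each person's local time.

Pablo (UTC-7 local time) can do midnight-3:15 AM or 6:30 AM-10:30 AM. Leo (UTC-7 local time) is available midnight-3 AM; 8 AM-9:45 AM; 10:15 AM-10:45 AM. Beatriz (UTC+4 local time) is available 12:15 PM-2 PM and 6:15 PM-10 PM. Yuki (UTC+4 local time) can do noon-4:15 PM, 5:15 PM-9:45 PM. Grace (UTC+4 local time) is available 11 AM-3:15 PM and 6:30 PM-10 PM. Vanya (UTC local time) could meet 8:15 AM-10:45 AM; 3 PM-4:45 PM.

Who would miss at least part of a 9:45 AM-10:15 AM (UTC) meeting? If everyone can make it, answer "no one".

Pablo in UTC: 07:00-10:15, 13:30-17:30 (add 7h to convert from UTC-7).
Leo in UTC: 07:00-10:00, 15:00-16:45, 17:15-17:45 (add 7h to convert from UTC-7).
Beatriz in UTC: 08:15-10:00, 14:15-18:00 (subtract 4h to convert from UTC+4).
Yuki in UTC: 08:00-12:15, 13:15-17:45 (subtract 4h to convert from UTC+4).
Grace in UTC: 07:00-11:15, 14:30-18:00 (subtract 4h to convert from UTC+4).
Vanya in UTC: 08:15-10:45, 15:00-16:45.
Pablo: free for 09:45-10:15. Leo: not fully free for 09:45-10:15. Beatriz: not fully free for 09:45-10:15. Yuki: free for 09:45-10:15. Grace: free for 09:45-10:15. Vanya: free for 09:45-10:15.

Beatriz, Leo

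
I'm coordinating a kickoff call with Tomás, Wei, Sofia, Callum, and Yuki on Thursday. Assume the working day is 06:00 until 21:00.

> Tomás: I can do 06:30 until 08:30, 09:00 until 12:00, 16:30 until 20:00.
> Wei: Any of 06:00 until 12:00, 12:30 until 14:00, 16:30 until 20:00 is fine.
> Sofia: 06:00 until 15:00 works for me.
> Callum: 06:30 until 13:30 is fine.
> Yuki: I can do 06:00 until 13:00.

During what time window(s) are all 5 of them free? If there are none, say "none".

Tomás ∩ Wei: 06:30-08:30, 09:00-12:00, 16:30-20:00.
Tomás ∩ Wei ∩ Sofia: 06:30-08:30, 09:00-12:00.
Tomás ∩ Wei ∩ Sofia ∩ Callum: 06:30-08:30, 09:00-12:00.
Tomás ∩ Wei ∩ Sofia ∩ Callum ∩ Yuki: 06:30-08:30, 09:00-12:00.

06:30-08:30, 09:00-12:00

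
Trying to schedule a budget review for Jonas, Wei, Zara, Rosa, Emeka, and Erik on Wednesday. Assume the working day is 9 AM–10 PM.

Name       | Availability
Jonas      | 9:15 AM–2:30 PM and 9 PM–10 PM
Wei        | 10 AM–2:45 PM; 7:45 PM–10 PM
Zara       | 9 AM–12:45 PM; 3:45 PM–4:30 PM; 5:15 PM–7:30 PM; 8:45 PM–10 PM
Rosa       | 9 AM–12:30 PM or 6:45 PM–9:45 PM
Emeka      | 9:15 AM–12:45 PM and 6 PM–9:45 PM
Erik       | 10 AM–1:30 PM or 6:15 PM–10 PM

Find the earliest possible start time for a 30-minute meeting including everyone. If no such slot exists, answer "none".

10:00

Jonas ∩ Wei: 10:00-14:30, 21:00-22:00.
Jonas ∩ Wei ∩ Zara: 10:00-12:45, 21:00-22:00.
Jonas ∩ Wei ∩ Zara ∩ Rosa: 10:00-12:30, 21:00-21:45.
Jonas ∩ Wei ∩ Zara ∩ Rosa ∩ Emeka: 10:00-12:30, 21:00-21:45.
Jonas ∩ Wei ∩ Zara ∩ Rosa ∩ Emeka ∩ Erik: 10:00-12:30, 21:00-21:45.
The first common window of at least 30 minutes is 10:00-12:30, so the earliest start is 10:00.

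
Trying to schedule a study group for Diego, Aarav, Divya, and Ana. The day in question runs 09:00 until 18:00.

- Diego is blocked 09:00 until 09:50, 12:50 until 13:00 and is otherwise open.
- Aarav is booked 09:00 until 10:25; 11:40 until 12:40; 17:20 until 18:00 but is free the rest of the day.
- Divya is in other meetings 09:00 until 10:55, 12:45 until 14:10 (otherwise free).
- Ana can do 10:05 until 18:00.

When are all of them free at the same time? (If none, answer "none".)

Diego free: 09:50-12:50, 13:00-18:00 (invert busy blocks within the working day).
Aarav free: 10:25-11:40, 12:40-17:20 (invert busy blocks within the working day).
Divya free: 10:55-12:45, 14:10-18:00 (invert busy blocks within the working day).
Ana free: 10:05-18:00.
Diego ∩ Aarav: 10:25-11:40, 12:40-12:50, 13:00-17:20.
Diego ∩ Aarav ∩ Divya: 10:55-11:40, 12:40-12:45, 14:10-17:20.
Diego ∩ Aarav ∩ Divya ∩ Ana: 10:55-11:40, 12:40-12:45, 14:10-17:20.

10:55-11:40, 12:40-12:45, 14:10-17:20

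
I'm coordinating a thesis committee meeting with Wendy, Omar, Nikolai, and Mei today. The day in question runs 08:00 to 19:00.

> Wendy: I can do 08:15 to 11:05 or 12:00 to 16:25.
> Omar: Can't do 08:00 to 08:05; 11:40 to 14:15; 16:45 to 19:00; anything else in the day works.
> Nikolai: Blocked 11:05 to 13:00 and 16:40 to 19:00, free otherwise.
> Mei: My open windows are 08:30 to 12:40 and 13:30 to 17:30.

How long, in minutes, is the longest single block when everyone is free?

Wendy free: 08:15-11:05, 12:00-16:25.
Omar free: 08:05-11:40, 14:15-16:45 (invert busy blocks within the working day).
Nikolai free: 08:00-11:05, 13:00-16:40 (invert busy blocks within the working day).
Mei free: 08:30-12:40, 13:30-17:30.
Wendy ∩ Omar: 08:15-11:05, 14:15-16:25.
Wendy ∩ Omar ∩ Nikolai: 08:15-11:05, 14:15-16:25.
Wendy ∩ Omar ∩ Nikolai ∩ Mei: 08:30-11:05, 14:15-16:25.
The longest is 08:30-11:05 at 155 minutes.

155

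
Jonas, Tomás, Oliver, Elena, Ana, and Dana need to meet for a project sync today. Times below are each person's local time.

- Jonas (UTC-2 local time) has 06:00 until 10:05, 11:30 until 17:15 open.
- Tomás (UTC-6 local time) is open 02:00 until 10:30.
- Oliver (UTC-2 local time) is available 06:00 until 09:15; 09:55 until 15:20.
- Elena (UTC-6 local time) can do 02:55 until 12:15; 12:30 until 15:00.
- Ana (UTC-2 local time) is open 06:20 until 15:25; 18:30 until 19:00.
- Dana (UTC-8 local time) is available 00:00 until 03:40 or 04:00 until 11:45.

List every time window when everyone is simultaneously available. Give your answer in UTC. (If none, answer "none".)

08:55-11:15, 12:00-12:05, 13:30-16:30

Jonas in UTC: 08:00-12:05, 13:30-19:15 (add 2h to convert from UTC-2).
Tomás in UTC: 08:00-16:30 (add 6h to convert from UTC-6).
Oliver in UTC: 08:00-11:15, 11:55-17:20 (add 2h to convert from UTC-2).
Elena in UTC: 08:55-18:15, 18:30-21:00 (add 6h to convert from UTC-6).
Ana in UTC: 08:20-17:25, 20:30-21:00 (add 2h to convert from UTC-2).
Dana in UTC: 08:00-11:40, 12:00-19:45 (add 8h to convert from UTC-8).
Jonas ∩ Tomás: 08:00-12:05, 13:30-16:30.
Jonas ∩ Tomás ∩ Oliver: 08:00-11:15, 11:55-12:05, 13:30-16:30.
Jonas ∩ Tomás ∩ Oliver ∩ Elena: 08:55-11:15, 11:55-12:05, 13:30-16:30.
Jonas ∩ Tomás ∩ Oliver ∩ Elena ∩ Ana: 08:55-11:15, 11:55-12:05, 13:30-16:30.
Jonas ∩ Tomás ∩ Oliver ∩ Elena ∩ Ana ∩ Dana: 08:55-11:15, 12:00-12:05, 13:30-16:30.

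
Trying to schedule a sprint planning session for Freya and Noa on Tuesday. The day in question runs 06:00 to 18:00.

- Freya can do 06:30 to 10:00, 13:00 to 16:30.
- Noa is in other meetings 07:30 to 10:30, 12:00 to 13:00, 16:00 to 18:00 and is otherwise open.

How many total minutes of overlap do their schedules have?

240

Freya free: 06:30-10:00, 13:00-16:30.
Noa free: 06:00-07:30, 10:30-12:00, 13:00-16:00 (invert busy blocks within the working day).
Freya ∩ Noa: 06:30-07:30, 13:00-16:00.
Those are the intersection windows.
Summing the common windows: 60 + 180 = 240 minutes.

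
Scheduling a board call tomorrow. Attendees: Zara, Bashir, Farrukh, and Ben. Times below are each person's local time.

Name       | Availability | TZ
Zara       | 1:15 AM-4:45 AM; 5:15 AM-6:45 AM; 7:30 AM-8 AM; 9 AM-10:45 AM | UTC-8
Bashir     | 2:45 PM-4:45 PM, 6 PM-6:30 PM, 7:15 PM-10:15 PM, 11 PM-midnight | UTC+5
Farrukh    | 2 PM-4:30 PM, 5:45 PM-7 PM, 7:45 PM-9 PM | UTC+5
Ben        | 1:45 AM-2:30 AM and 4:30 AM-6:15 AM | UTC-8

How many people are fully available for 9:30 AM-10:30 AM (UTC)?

Zara in UTC: 09:15-12:45, 13:15-14:45, 15:30-16:00, 17:00-18:45 (add 8h to convert from UTC-8).
Bashir in UTC: 09:45-11:45, 13:00-13:30, 14:15-17:15, 18:00-19:00 (subtract 5h to convert from UTC+5).
Farrukh in UTC: 09:00-11:30, 12:45-14:00, 14:45-16:00 (subtract 5h to convert from UTC+5).
Ben in UTC: 09:45-10:30, 12:30-14:15 (add 8h to convert from UTC-8).
Zara and Farrukh can make the full 09:30-10:30 slot — that's 2.

2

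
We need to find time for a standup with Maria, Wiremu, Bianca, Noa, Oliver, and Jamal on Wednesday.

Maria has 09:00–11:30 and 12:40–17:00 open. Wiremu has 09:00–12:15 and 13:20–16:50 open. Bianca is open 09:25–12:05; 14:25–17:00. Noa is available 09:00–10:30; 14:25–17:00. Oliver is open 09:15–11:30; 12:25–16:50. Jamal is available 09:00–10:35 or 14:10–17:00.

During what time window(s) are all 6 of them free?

09:25-10:30, 14:25-16:50

Maria ∩ Wiremu: 09:00-11:30, 13:20-16:50.
Maria ∩ Wiremu ∩ Bianca: 09:25-11:30, 14:25-16:50.
Maria ∩ Wiremu ∩ Bianca ∩ Noa: 09:25-10:30, 14:25-16:50.
Maria ∩ Wiremu ∩ Bianca ∩ Noa ∩ Oliver: 09:25-10:30, 14:25-16:50.
Maria ∩ Wiremu ∩ Bianca ∩ Noa ∩ Oliver ∩ Jamal: 09:25-10:30, 14:25-16:50.
So the common availability across everyone is 09:25-10:30, 14:25-16:50.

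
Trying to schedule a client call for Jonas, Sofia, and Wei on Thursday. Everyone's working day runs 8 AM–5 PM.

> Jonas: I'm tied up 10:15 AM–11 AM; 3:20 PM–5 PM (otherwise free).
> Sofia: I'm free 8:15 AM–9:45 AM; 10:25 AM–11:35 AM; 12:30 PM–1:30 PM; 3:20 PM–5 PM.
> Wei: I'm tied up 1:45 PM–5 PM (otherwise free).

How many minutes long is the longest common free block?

Jonas free: 08:00-10:15, 11:00-15:20 (invert busy blocks within the working day).
Sofia free: 08:15-09:45, 10:25-11:35, 12:30-13:30, 15:20-17:00.
Wei free: 08:00-13:45 (invert busy blocks within the working day).
Jonas ∩ Sofia: 08:15-09:45, 11:00-11:35, 12:30-13:30.
Jonas ∩ Sofia ∩ Wei: 08:15-09:45, 11:00-11:35, 12:30-13:30.
The longest is 08:15-09:45 at 90 minutes.

90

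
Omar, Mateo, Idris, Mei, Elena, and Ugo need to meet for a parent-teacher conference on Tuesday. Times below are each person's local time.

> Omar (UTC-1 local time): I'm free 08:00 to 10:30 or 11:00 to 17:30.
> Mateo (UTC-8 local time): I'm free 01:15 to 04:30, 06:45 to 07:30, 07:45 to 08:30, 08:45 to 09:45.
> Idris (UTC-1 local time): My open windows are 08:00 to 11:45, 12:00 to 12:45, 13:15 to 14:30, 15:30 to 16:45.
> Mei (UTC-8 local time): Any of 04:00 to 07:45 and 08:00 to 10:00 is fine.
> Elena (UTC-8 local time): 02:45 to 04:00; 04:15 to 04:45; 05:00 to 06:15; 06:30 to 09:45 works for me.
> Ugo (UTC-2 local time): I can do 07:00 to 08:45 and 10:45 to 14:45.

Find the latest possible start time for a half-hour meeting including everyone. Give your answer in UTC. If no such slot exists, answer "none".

15:00

Omar in UTC: 09:00-11:30, 12:00-18:30 (add 1h to convert from UTC-1).
Mateo in UTC: 09:15-12:30, 14:45-15:30, 15:45-16:30, 16:45-17:45 (add 8h to convert from UTC-8).
Idris in UTC: 09:00-12:45, 13:00-13:45, 14:15-15:30, 16:30-17:45 (add 1h to convert from UTC-1).
Mei in UTC: 12:00-15:45, 16:00-18:00 (add 8h to convert from UTC-8).
Elena in UTC: 10:45-12:00, 12:15-12:45, 13:00-14:15, 14:30-17:45 (add 8h to convert from UTC-8).
Ugo in UTC: 09:00-10:45, 12:45-16:45 (add 2h to convert from UTC-2).
Omar ∩ Mateo: 09:15-11:30, 12:00-12:30, 14:45-15:30, 15:45-16:30, 16:45-17:45.
Omar ∩ Mateo ∩ Idris: 09:15-11:30, 12:00-12:30, 14:45-15:30, 16:45-17:45.
Omar ∩ Mateo ∩ Idris ∩ Mei: 12:00-12:30, 14:45-15:30, 16:45-17:45.
Omar ∩ Mateo ∩ Idris ∩ Mei ∩ Elena: 12:15-12:30, 14:45-15:30, 16:45-17:45.
Omar ∩ Mateo ∩ Idris ∩ Mei ∩ Elena ∩ Ugo: 14:45-15:30.
Those are the intersection windows.
The last common window of at least 30 minutes is 14:45-15:30; a 30-minute meeting can start as late as 15:00 and still end by 15:30.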